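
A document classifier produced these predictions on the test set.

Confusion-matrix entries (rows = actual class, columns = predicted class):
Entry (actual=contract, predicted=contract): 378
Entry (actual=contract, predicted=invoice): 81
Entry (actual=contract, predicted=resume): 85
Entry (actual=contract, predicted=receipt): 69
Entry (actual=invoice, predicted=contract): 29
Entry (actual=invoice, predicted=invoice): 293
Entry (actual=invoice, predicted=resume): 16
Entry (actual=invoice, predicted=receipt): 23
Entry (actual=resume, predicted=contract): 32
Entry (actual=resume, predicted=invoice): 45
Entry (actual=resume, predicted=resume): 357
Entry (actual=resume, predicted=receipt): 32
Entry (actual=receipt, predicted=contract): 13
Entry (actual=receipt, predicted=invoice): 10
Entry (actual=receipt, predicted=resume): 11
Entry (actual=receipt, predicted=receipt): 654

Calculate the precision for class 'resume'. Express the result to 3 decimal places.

0.761

Take TP from the diagonal, FP from the rest of the 'resume' prediction marginal, FN from the rest of the 'resume' actual marginal.
precision = TP/(TP+FP).
resume: TP=357, FP=85+16+11=112 → 357/469 = 0.7612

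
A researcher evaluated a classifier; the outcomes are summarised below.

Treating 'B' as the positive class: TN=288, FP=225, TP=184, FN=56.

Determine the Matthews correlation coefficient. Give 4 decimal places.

0.3069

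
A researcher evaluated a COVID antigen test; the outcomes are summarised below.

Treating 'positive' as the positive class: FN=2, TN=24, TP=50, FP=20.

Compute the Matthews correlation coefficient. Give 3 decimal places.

MCC = (TP·TN − FP·FN) / √((TP+FP)(TP+FN)(TN+FP)(TN+FN))
Numerator = 50·24 − 20·2 = 1160
Denominator = √(70·52·44·26) = √4164160 = 2040.6274
MCC = 1160 / 2040.6274 = 0.568

0.568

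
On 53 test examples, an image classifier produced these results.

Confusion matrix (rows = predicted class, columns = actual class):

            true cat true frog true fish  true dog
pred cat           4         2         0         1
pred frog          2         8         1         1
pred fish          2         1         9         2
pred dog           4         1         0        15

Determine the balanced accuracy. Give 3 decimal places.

Balanced accuracy = mean of per-class recall.
  cat: recall = 4/12 = 0.3333
  frog: recall = 8/12 = 0.6667
  fish: recall = 9/10 = 0.9000
  dog: recall = 15/19 = 0.7895
Mean = (0.3333 + 0.6667 + 0.9000 + 0.7895) / 4 = 0.672

0.672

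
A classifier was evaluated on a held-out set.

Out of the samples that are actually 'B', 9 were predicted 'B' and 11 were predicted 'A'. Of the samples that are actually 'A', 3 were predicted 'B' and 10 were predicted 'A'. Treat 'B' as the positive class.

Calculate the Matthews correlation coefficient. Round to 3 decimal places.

0.223

MCC = (TP·TN − FP·FN) / √((TP+FP)(TP+FN)(TN+FP)(TN+FN))
Numerator = 9·10 − 3·11 = 57
Denominator = √(12·20·13·21) = √65520 = 255.9687
MCC = 57 / 255.9687 = 0.223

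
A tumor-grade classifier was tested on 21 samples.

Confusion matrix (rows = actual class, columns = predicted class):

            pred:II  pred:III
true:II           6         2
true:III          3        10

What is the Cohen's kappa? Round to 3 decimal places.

0.507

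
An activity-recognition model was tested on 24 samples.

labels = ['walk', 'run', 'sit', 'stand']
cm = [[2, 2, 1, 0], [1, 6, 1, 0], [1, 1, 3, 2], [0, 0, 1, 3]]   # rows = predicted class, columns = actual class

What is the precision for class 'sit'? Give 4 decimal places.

One-vs-rest for 'sit': TP = diagonal; FP = other classes predicted 'sit'; FN = 'sit' predicted as other.
precision = TP/(TP+FP).
sit: TP=3, FP=1+1+2=4 → 3/7 = 0.42857

0.4286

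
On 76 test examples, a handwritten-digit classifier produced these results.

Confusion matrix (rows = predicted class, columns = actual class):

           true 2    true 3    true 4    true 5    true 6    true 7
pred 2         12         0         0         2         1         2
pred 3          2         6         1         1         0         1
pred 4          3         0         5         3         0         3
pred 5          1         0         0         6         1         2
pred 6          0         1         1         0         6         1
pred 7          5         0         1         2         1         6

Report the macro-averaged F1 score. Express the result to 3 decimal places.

0.548

Per-class F1 score (2·TP/(2·TP+FP+FN)):
  2: TP=12, FP=0+0+2+1+2=5, FN=2+3+1+0+5=11 → 24/40 = 0.6000
  3: TP=6, FP=2+1+1+0+1=5, FN=0+0+0+1+0=1 → 12/18 = 0.6667
  4: TP=5, FP=3+0+3+0+3=9, FN=0+1+0+1+1=3 → 10/22 = 0.4545
  5: TP=6, FP=1+0+0+1+2=4, FN=2+1+3+0+2=8 → 12/24 = 0.5000
  6: TP=6, FP=0+1+1+0+1=3, FN=1+0+0+1+1=3 → 12/18 = 0.6667
  7: TP=6, FP=5+0+1+2+1=9, FN=2+1+3+2+1=9 → 12/30 = 0.4000
Macro-F1 score = mean = (0.6000 + 0.6667 + 0.4545 + 0.5000 + 0.6667 + 0.4000) / 6 = 0.548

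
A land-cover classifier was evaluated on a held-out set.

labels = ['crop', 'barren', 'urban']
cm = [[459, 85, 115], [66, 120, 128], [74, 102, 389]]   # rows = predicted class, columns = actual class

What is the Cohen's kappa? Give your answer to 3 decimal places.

Observed agreement pₒ = trace/N = 968/1538 = 0.6294
Expected agreement pₑ = Σ (rowᵢ·colᵢ)/N² = (599·659 + 307·314 + 632·565)/1538² = 0.3586
κ = (pₒ − pₑ)/(1 − pₑ) = (0.6294 − 0.3586)/(1 − 0.3586) = 0.422

0.422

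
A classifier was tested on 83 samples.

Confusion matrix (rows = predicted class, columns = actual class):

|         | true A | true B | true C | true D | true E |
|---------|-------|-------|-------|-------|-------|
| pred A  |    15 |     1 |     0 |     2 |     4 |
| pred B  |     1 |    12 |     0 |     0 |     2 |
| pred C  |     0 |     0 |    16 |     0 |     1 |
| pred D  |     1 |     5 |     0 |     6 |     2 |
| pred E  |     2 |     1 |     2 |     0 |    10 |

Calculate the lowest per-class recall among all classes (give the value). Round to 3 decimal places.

0.526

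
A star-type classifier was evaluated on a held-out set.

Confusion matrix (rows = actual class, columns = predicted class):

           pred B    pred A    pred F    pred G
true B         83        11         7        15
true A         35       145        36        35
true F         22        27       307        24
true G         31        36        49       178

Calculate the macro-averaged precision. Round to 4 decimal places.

Per-class precision (TP/(TP+FP)):
  B: TP=83, FP=35+22+31=88 → 83/171 = 0.48538
  A: TP=145, FP=11+27+36=74 → 145/219 = 0.66210
  F: TP=307, FP=7+36+49=92 → 307/399 = 0.76942
  G: TP=178, FP=15+35+24=74 → 178/252 = 0.70635
Macro-precision = mean = (0.48538 + 0.66210 + 0.76942 + 0.70635) / 4 = 0.6558

0.6558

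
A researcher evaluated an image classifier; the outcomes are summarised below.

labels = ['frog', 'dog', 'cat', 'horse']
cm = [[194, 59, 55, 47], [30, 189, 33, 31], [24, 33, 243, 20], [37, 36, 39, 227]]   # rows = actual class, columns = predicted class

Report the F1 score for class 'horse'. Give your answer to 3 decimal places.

0.684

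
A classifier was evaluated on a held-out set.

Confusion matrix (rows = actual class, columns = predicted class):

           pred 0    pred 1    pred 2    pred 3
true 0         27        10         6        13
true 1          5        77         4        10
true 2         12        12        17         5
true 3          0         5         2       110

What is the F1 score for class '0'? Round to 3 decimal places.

0.540

One-vs-rest for '0': TP = diagonal; FP = other classes predicted '0'; FN = '0' predicted as other.
F1 score = 2·TP/(2·TP+FP+FN).
0: TP=27, FP=5+12+0=17, FN=10+6+13=29 → 54/100 = 0.5400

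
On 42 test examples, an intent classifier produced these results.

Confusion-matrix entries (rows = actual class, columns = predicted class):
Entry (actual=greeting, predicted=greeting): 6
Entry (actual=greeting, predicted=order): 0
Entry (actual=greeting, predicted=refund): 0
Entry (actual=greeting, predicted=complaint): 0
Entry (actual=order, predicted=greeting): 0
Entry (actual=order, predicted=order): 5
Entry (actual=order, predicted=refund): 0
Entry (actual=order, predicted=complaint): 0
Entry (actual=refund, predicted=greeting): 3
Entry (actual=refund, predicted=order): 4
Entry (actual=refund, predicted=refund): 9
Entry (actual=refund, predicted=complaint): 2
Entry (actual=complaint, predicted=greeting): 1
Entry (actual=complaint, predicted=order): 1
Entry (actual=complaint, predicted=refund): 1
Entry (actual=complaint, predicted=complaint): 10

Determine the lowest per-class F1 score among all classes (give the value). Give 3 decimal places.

Per-class F1 score (2·TP/(2·TP+FP+FN)):
  greeting: TP=6, FP=0+3+1=4, FN=0+0+0=0 → 12/16 = 0.7500
  order: TP=5, FP=0+4+1=5, FN=0+0+0=0 → 10/15 = 0.6667
  refund: TP=9, FP=0+0+1=1, FN=3+4+2=9 → 18/28 = 0.6429
  complaint: TP=10, FP=0+0+2=2, FN=1+1+1=3 → 20/25 = 0.8000
Lowest is class 'refund' with F1 score = 0.643.

0.643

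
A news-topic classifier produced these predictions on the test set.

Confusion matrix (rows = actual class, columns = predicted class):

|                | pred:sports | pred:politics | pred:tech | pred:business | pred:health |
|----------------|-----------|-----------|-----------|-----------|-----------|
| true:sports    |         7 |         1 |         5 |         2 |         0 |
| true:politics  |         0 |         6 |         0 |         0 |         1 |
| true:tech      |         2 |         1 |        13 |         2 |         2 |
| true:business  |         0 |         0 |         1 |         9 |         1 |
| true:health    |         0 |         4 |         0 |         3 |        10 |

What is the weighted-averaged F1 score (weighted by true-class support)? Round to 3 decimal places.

0.640

Per-class F1 score (2·TP/(2·TP+FP+FN)):
  sports: TP=7, FP=0+2+0+0=2, FN=1+5+2+0=8 → 14/24 = 0.5833
  politics: TP=6, FP=1+1+0+4=6, FN=0+0+0+1=1 → 12/19 = 0.6316
  tech: TP=13, FP=5+0+1+0=6, FN=2+1+2+2=7 → 26/39 = 0.6667
  business: TP=9, FP=2+0+2+3=7, FN=0+0+1+1=2 → 18/27 = 0.6667
  health: TP=10, FP=0+1+2+1=4, FN=0+4+0+3=7 → 20/31 = 0.6452
Weighted-F1 score = Σ (supportᵢ/N)·F1 scoreᵢ with N=70: (15/70)·0.5833 + (7/70)·0.6316 + (20/70)·0.6667 + (11/70)·0.6667 + (17/70)·0.6452 = 0.640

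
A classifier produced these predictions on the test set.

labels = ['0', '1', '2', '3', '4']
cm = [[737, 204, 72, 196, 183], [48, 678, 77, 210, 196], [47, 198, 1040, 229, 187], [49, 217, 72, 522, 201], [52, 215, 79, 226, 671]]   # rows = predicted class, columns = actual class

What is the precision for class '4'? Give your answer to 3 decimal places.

0.540

Treat '4' as positive and all other classes as negative.
precision = TP/(TP+FP).
4: TP=671, FP=52+215+79+226=572 → 671/1243 = 0.5398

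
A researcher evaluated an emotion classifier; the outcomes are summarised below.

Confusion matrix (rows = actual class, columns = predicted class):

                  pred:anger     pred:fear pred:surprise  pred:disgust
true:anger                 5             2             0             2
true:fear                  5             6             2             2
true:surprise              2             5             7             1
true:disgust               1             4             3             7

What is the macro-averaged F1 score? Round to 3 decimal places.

0.467

Per-class F1 score (2·TP/(2·TP+FP+FN)):
  anger: TP=5, FP=5+2+1=8, FN=2+0+2=4 → 10/22 = 0.4545
  fear: TP=6, FP=2+5+4=11, FN=5+2+2=9 → 12/32 = 0.3750
  surprise: TP=7, FP=0+2+3=5, FN=2+5+1=8 → 14/27 = 0.5185
  disgust: TP=7, FP=2+2+1=5, FN=1+4+3=8 → 14/27 = 0.5185
Macro-F1 score = mean = (0.4545 + 0.3750 + 0.5185 + 0.5185) / 4 = 0.467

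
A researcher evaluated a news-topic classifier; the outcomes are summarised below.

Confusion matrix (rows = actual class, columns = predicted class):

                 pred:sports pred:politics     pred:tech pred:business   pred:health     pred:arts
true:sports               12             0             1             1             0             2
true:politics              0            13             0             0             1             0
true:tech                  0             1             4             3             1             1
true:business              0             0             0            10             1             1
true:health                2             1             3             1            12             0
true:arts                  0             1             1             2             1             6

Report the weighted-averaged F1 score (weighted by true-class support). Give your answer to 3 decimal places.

Per-class F1 score (2·TP/(2·TP+FP+FN)):
  sports: TP=12, FP=0+0+0+2+0=2, FN=0+1+1+0+2=4 → 24/30 = 0.8000
  politics: TP=13, FP=0+1+0+1+1=3, FN=0+0+0+1+0=1 → 26/30 = 0.8667
  tech: TP=4, FP=1+0+0+3+1=5, FN=0+1+3+1+1=6 → 8/19 = 0.4211
  business: TP=10, FP=1+0+3+1+2=7, FN=0+0+0+1+1=2 → 20/29 = 0.6897
  health: TP=12, FP=0+1+1+1+1=4, FN=2+1+3+1+0=7 → 24/35 = 0.6857
  arts: TP=6, FP=2+0+1+1+0=4, FN=0+1+1+2+1=5 → 12/21 = 0.5714
Weighted-F1 score = Σ (supportᵢ/N)·F1 scoreᵢ with N=82: (16/82)·0.8000 + (14/82)·0.8667 + (10/82)·0.4211 + (12/82)·0.6897 + (19/82)·0.6857 + (11/82)·0.5714 = 0.692

0.692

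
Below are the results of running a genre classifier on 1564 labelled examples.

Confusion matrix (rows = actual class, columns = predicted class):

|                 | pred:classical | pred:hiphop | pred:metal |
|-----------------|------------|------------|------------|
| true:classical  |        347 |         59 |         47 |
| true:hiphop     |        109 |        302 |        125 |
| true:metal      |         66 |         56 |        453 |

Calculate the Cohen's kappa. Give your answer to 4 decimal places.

0.5558

Observed agreement pₒ = trace/N = 1102/1564 = 0.70460
Expected agreement pₑ = Σ (rowᵢ·colᵢ)/N² = (453·522 + 536·417 + 575·625)/1564² = 0.33496
κ = (pₒ − pₑ)/(1 − pₑ) = (0.70460 − 0.33496)/(1 − 0.33496) = 0.5558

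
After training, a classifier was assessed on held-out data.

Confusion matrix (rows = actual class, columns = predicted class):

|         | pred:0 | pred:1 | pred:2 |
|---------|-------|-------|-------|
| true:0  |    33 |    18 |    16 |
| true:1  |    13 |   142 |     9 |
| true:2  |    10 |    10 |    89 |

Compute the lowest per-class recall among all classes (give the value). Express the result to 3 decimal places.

0.493

Per-class recall (TP/(TP+FN)):
  0: TP=33, FN=18+16=34 → 33/67 = 0.4925
  1: TP=142, FN=13+9=22 → 142/164 = 0.8659
  2: TP=89, FN=10+10=20 → 89/109 = 0.8165
Lowest is class '0' with recall = 0.493.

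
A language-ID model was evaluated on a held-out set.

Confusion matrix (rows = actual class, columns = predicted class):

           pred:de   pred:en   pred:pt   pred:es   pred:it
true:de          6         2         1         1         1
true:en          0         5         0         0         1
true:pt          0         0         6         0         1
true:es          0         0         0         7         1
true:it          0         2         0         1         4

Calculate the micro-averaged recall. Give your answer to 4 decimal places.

Micro-averaging pools counts across classes: ΣTP=28, ΣFP=11, ΣFN=11.
Micro-recall = TP/(TP+FN) on pooled counts = 0.7179 (equals overall accuracy in single-label multiclass).

0.7179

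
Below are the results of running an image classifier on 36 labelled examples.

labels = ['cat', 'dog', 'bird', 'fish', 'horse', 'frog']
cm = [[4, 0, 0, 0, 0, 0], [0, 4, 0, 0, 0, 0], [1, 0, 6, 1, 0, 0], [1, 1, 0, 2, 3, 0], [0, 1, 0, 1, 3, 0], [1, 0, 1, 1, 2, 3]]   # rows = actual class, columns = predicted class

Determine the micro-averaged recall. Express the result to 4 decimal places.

Micro-averaging pools counts across classes: ΣTP=22, ΣFP=14, ΣFN=14.
Micro-recall = TP/(TP+FN) on pooled counts = 0.6111 (equals overall accuracy in single-label multiclass).

0.6111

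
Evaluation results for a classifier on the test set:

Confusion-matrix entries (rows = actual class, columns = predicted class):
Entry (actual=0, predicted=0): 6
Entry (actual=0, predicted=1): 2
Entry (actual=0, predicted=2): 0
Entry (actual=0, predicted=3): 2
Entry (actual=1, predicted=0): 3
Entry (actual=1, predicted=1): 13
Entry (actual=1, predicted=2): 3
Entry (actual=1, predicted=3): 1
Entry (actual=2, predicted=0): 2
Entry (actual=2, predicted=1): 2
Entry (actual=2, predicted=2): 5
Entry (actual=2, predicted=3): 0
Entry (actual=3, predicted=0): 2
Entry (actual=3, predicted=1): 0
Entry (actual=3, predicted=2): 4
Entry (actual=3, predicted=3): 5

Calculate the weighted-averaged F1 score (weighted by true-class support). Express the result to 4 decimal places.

Per-class F1 score (2·TP/(2·TP+FP+FN)):
  0: TP=6, FP=3+2+2=7, FN=2+0+2=4 → 12/23 = 0.52174
  1: TP=13, FP=2+2+0=4, FN=3+3+1=7 → 26/37 = 0.70270
  2: TP=5, FP=0+3+4=7, FN=2+2+0=4 → 10/21 = 0.47619
  3: TP=5, FP=2+1+0=3, FN=2+0+4=6 → 10/19 = 0.52632
Weighted-F1 score = Σ (supportᵢ/N)·F1 scoreᵢ with N=50: (10/50)·0.52174 + (20/50)·0.70270 + (9/50)·0.47619 + (11/50)·0.52632 = 0.5869

0.5869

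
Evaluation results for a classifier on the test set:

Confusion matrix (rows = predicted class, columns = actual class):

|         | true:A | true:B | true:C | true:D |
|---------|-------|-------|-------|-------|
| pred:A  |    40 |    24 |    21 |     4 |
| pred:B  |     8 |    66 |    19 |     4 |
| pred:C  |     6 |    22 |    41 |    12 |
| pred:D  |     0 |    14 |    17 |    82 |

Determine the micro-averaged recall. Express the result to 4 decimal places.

Micro-averaging pools counts across classes: ΣTP=229, ΣFP=151, ΣFN=151.
Micro-recall = TP/(TP+FN) on pooled counts = 0.6026 (equals overall accuracy in single-label multiclass).

0.6026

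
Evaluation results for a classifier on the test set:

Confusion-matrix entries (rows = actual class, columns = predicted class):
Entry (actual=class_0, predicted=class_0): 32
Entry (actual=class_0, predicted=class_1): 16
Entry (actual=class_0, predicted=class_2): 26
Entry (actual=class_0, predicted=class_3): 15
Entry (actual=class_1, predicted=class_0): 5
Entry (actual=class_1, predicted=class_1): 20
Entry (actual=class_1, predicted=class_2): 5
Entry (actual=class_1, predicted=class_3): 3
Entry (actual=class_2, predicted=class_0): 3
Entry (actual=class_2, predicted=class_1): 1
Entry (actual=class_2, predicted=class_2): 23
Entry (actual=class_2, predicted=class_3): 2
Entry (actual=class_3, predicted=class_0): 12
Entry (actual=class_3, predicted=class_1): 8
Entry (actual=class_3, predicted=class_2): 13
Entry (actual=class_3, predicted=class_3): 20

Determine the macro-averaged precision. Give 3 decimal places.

Per-class precision (TP/(TP+FP)):
  class_0: TP=32, FP=5+3+12=20 → 32/52 = 0.6154
  class_1: TP=20, FP=16+1+8=25 → 20/45 = 0.4444
  class_2: TP=23, FP=26+5+13=44 → 23/67 = 0.3433
  class_3: TP=20, FP=15+3+2=20 → 20/40 = 0.5000
Macro-precision = mean = (0.6154 + 0.4444 + 0.3433 + 0.5000) / 4 = 0.476

0.476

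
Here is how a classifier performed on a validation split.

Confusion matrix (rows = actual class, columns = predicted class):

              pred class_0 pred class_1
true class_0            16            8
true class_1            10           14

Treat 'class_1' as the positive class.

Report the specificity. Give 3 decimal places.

0.667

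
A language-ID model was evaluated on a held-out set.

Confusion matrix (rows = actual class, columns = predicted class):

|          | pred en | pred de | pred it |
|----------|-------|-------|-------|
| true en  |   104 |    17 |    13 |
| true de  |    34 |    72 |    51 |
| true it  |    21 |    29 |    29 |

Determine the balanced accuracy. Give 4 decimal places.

0.5339

Balanced accuracy = mean of per-class recall.
  en: recall = 104/134 = 0.77612
  de: recall = 72/157 = 0.45860
  it: recall = 29/79 = 0.36709
Mean = (0.77612 + 0.45860 + 0.36709) / 3 = 0.5339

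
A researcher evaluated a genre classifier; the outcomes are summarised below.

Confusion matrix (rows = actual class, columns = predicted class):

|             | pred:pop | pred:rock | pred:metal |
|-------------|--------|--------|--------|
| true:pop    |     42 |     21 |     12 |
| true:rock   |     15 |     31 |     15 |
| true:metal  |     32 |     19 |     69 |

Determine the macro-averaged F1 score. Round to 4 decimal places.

Per-class F1 score (2·TP/(2·TP+FP+FN)):
  pop: TP=42, FP=15+32=47, FN=21+12=33 → 84/164 = 0.51220
  rock: TP=31, FP=21+19=40, FN=15+15=30 → 62/132 = 0.46970
  metal: TP=69, FP=12+15=27, FN=32+19=51 → 138/216 = 0.63889
Macro-F1 score = mean = (0.51220 + 0.46970 + 0.63889) / 3 = 0.5403

0.5403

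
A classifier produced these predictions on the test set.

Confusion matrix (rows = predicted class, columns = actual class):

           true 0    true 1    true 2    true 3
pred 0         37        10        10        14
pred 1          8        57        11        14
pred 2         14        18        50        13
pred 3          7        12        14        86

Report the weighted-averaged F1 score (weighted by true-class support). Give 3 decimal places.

0.615

Per-class F1 score (2·TP/(2·TP+FP+FN)):
  0: TP=37, FP=10+10+14=34, FN=8+14+7=29 → 74/137 = 0.5401
  1: TP=57, FP=8+11+14=33, FN=10+18+12=40 → 114/187 = 0.6096
  2: TP=50, FP=14+18+13=45, FN=10+11+14=35 → 100/180 = 0.5556
  3: TP=86, FP=7+12+14=33, FN=14+14+13=41 → 172/246 = 0.6992
Weighted-F1 score = Σ (supportᵢ/N)·F1 scoreᵢ with N=375: (66/375)·0.5401 + (97/375)·0.6096 + (85/375)·0.5556 + (127/375)·0.6992 = 0.615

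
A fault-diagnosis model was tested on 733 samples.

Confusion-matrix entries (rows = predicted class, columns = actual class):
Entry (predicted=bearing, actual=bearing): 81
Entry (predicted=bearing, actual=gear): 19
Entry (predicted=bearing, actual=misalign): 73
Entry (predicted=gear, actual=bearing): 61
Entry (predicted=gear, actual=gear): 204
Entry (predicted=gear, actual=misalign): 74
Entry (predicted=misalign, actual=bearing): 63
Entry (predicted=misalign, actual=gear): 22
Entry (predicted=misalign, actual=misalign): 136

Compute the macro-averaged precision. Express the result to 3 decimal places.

0.562

Per-class precision (TP/(TP+FP)):
  bearing: TP=81, FP=19+73=92 → 81/173 = 0.4682
  gear: TP=204, FP=61+74=135 → 204/339 = 0.6018
  misalign: TP=136, FP=63+22=85 → 136/221 = 0.6154
Macro-precision = mean = (0.4682 + 0.6018 + 0.6154) / 3 = 0.562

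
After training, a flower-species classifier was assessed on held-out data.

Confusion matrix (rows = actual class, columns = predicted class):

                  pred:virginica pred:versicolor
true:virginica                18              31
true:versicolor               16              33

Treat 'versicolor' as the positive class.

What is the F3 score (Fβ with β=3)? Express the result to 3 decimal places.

0.653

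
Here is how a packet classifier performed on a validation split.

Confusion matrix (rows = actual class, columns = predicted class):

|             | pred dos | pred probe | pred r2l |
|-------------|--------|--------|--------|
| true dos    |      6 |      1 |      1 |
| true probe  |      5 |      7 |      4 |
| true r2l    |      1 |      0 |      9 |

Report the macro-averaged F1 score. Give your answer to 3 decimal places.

0.644

Per-class F1 score (2·TP/(2·TP+FP+FN)):
  dos: TP=6, FP=5+1=6, FN=1+1=2 → 12/20 = 0.6000
  probe: TP=7, FP=1+0=1, FN=5+4=9 → 14/24 = 0.5833
  r2l: TP=9, FP=1+4=5, FN=1+0=1 → 18/24 = 0.7500
Macro-F1 score = mean = (0.6000 + 0.5833 + 0.7500) / 3 = 0.644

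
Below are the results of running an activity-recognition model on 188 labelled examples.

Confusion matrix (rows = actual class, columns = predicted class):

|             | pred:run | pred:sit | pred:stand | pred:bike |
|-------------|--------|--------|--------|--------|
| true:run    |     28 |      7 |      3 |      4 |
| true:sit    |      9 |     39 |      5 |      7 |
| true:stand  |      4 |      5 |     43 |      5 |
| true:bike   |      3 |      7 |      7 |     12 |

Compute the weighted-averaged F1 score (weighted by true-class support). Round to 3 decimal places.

Per-class F1 score (2·TP/(2·TP+FP+FN)):
  run: TP=28, FP=9+4+3=16, FN=7+3+4=14 → 56/86 = 0.6512
  sit: TP=39, FP=7+5+7=19, FN=9+5+7=21 → 78/118 = 0.6610
  stand: TP=43, FP=3+5+7=15, FN=4+5+5=14 → 86/115 = 0.7478
  bike: TP=12, FP=4+7+5=16, FN=3+7+7=17 → 24/57 = 0.4211
Weighted-F1 score = Σ (supportᵢ/N)·F1 scoreᵢ with N=188: (42/188)·0.6512 + (60/188)·0.6610 + (57/188)·0.7478 + (29/188)·0.4211 = 0.648

0.648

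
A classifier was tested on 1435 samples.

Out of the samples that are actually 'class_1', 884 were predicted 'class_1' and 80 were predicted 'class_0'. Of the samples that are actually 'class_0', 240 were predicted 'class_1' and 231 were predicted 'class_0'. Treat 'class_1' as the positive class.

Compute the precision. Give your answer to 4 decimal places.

0.7865

Precision = TP/(TP+FP) = 884/(884+240) = 884/1124 = 0.7865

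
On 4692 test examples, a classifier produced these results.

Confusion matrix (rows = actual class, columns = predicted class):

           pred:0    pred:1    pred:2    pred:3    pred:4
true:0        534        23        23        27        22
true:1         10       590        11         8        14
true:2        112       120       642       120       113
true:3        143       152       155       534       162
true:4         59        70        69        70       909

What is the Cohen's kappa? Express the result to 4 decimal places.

0.6039

Observed agreement pₒ = trace/N = 3209/4692 = 0.68393
Expected agreement pₑ = Σ (rowᵢ·colᵢ)/N² = (629·858 + 633·955 + 1107·900 + 1146·759 + 1177·1220)/4692² = 0.20197
κ = (pₒ − pₑ)/(1 − pₑ) = (0.68393 − 0.20197)/(1 − 0.20197) = 0.6039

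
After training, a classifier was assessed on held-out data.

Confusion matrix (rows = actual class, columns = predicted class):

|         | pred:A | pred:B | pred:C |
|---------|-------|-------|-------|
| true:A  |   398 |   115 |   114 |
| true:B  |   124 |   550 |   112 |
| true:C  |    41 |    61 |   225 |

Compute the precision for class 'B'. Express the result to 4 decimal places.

0.7576

precision = TP/(TP+FP).
B: TP=550, FP=115+61=176 → 550/726 = 0.75758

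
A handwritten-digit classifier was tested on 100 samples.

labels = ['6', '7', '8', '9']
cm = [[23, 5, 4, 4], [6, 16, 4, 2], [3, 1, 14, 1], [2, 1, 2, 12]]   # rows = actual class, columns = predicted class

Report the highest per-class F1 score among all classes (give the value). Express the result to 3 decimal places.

0.667

Per-class F1 score (2·TP/(2·TP+FP+FN)):
  6: TP=23, FP=6+3+2=11, FN=5+4+4=13 → 46/70 = 0.6571
  7: TP=16, FP=5+1+1=7, FN=6+4+2=12 → 32/51 = 0.6275
  8: TP=14, FP=4+4+2=10, FN=3+1+1=5 → 28/43 = 0.6512
  9: TP=12, FP=4+2+1=7, FN=2+1+2=5 → 24/36 = 0.6667
Highest is class '9' with F1 score = 0.667.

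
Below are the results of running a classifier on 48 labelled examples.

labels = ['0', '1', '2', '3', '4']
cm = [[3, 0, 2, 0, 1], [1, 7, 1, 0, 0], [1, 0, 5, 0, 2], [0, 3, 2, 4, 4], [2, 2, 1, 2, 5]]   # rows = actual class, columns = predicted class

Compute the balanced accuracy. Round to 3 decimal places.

0.525

Balanced accuracy = mean of per-class recall.
  0: recall = 3/6 = 0.5000
  1: recall = 7/9 = 0.7778
  2: recall = 5/8 = 0.6250
  3: recall = 4/13 = 0.3077
  4: recall = 5/12 = 0.4167
Mean = (0.5000 + 0.7778 + 0.6250 + 0.3077 + 0.4167) / 5 = 0.525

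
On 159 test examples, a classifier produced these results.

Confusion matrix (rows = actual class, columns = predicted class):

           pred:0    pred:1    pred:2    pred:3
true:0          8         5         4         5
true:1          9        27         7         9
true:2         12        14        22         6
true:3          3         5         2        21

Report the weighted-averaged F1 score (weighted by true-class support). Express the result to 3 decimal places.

0.494

Per-class F1 score (2·TP/(2·TP+FP+FN)):
  0: TP=8, FP=9+12+3=24, FN=5+4+5=14 → 16/54 = 0.2963
  1: TP=27, FP=5+14+5=24, FN=9+7+9=25 → 54/103 = 0.5243
  2: TP=22, FP=4+7+2=13, FN=12+14+6=32 → 44/89 = 0.4944
  3: TP=21, FP=5+9+6=20, FN=3+5+2=10 → 42/72 = 0.5833
Weighted-F1 score = Σ (supportᵢ/N)·F1 scoreᵢ with N=159: (22/159)·0.2963 + (52/159)·0.5243 + (54/159)·0.4944 + (31/159)·0.5833 = 0.494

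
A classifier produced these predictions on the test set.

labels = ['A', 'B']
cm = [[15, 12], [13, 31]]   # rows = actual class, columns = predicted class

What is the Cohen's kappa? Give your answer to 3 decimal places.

Observed agreement pₒ = trace/N = 46/71 = 0.6479
Expected agreement pₑ = Σ (rowᵢ·colᵢ)/N² = (27·28 + 44·43)/71² = 0.5253
κ = (pₒ − pₑ)/(1 − pₑ) = (0.6479 − 0.5253)/(1 − 0.5253) = 0.258

0.258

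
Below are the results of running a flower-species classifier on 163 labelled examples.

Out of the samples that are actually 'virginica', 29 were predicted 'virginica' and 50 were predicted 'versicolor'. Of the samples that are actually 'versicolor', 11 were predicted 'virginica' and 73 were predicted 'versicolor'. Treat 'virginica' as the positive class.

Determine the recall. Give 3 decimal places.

0.367

Recall = TP/(TP+FN) = 29/(29+50) = 29/79 = 0.367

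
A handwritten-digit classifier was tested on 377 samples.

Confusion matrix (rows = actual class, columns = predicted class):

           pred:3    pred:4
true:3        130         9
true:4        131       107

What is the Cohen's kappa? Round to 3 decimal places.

0.325

Observed agreement pₒ = trace/N = 237/377 = 0.6286
Expected agreement pₑ = Σ (rowᵢ·colᵢ)/N² = (139·261 + 238·116)/377² = 0.4495
κ = (pₒ − pₑ)/(1 − pₑ) = (0.6286 − 0.4495)/(1 − 0.4495) = 0.325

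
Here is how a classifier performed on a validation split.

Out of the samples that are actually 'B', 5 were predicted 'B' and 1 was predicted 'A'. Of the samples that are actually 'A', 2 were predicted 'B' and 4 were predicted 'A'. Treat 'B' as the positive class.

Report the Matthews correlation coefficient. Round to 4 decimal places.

MCC = (TP·TN − FP·FN) / √((TP+FP)(TP+FN)(TN+FP)(TN+FN))
Numerator = 5·4 − 2·1 = 18
Denominator = √(7·6·6·5) = √1260 = 35.4965
MCC = 18 / 35.4965 = 0.5071

0.5071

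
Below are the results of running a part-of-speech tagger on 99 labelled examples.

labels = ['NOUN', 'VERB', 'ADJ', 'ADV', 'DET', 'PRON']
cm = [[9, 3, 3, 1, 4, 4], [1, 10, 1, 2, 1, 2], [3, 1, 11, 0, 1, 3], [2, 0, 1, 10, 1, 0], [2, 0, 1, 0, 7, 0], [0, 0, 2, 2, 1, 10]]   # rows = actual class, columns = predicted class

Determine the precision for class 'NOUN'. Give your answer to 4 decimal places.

One-vs-rest for 'NOUN': TP = diagonal; FP = other classes predicted 'NOUN'; FN = 'NOUN' predicted as other.
precision = TP/(TP+FP).
NOUN: TP=9, FP=1+3+2+2+0=8 → 9/17 = 0.52941

0.5294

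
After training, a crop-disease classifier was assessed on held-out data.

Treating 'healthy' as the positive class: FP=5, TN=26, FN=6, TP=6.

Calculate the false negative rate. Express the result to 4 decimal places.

0.5000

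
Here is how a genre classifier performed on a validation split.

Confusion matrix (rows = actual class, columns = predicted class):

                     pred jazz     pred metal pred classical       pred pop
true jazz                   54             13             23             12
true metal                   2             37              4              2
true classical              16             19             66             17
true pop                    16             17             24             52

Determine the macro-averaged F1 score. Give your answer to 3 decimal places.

0.559

Per-class F1 score (2·TP/(2·TP+FP+FN)):
  jazz: TP=54, FP=2+16+16=34, FN=13+23+12=48 → 108/190 = 0.5684
  metal: TP=37, FP=13+19+17=49, FN=2+4+2=8 → 74/131 = 0.5649
  classical: TP=66, FP=23+4+24=51, FN=16+19+17=52 → 132/235 = 0.5617
  pop: TP=52, FP=12+2+17=31, FN=16+17+24=57 → 104/192 = 0.5417
Macro-F1 score = mean = (0.5684 + 0.5649 + 0.5617 + 0.5417) / 4 = 0.559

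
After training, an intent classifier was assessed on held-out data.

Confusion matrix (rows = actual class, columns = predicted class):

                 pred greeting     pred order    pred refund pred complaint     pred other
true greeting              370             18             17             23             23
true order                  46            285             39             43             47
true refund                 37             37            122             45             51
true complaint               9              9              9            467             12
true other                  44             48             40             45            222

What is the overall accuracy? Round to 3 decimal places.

Accuracy = trace / total = (370+285+122+467+222=1466) / 2108 = 1466/2108 = 0.695

0.695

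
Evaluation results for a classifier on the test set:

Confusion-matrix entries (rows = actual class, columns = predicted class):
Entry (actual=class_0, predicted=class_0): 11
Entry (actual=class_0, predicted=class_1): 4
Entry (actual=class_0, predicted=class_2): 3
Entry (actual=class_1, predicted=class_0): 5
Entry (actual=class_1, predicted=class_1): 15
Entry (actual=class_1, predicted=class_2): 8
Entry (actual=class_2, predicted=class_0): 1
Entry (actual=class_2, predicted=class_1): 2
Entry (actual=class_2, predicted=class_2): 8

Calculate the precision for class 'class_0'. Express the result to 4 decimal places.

Treat 'class_0' as positive and all other classes as negative.
precision = TP/(TP+FP).
class_0: TP=11, FP=5+1=6 → 11/17 = 0.64706

0.6471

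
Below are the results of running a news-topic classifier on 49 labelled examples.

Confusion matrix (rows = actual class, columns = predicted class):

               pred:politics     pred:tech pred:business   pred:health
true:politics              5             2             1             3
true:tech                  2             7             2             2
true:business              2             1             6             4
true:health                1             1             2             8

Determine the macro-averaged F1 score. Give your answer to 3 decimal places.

Per-class F1 score (2·TP/(2·TP+FP+FN)):
  politics: TP=5, FP=2+2+1=5, FN=2+1+3=6 → 10/21 = 0.4762
  tech: TP=7, FP=2+1+1=4, FN=2+2+2=6 → 14/24 = 0.5833
  business: TP=6, FP=1+2+2=5, FN=2+1+4=7 → 12/24 = 0.5000
  health: TP=8, FP=3+2+4=9, FN=1+1+2=4 → 16/29 = 0.5517
Macro-F1 score = mean = (0.4762 + 0.5833 + 0.5000 + 0.5517) / 4 = 0.528

0.528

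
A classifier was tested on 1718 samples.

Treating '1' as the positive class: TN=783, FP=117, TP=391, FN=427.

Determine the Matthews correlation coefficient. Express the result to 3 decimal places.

0.381

MCC = (TP·TN − FP·FN) / √((TP+FP)(TP+FN)(TN+FP)(TN+FN))
Numerator = 391·783 − 117·427 = 256194
Denominator = √(508·818·900·1210) = √452527416000 = 672701.5802
MCC = 256194 / 672701.5802 = 0.381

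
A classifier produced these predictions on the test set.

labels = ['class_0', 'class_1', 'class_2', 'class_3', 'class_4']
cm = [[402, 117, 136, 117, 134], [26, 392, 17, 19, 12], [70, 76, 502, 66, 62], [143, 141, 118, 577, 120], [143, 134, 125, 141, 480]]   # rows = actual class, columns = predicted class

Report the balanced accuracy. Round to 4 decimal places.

Balanced accuracy = mean of per-class recall.
  class_0: recall = 402/906 = 0.44371
  class_1: recall = 392/466 = 0.84120
  class_2: recall = 502/776 = 0.64691
  class_3: recall = 577/1099 = 0.52502
  class_4: recall = 480/1023 = 0.46921
Mean = (0.44371 + 0.84120 + 0.64691 + 0.52502 + 0.46921) / 5 = 0.5852

0.5852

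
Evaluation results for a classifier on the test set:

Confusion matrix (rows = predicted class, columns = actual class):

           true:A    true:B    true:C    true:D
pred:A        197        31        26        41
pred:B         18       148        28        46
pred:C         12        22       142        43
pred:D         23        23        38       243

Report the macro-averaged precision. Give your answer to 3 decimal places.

Per-class precision (TP/(TP+FP)):
  A: TP=197, FP=31+26+41=98 → 197/295 = 0.6678
  B: TP=148, FP=18+28+46=92 → 148/240 = 0.6167
  C: TP=142, FP=12+22+43=77 → 142/219 = 0.6484
  D: TP=243, FP=23+23+38=84 → 243/327 = 0.7431
Macro-precision = mean = (0.6678 + 0.6167 + 0.6484 + 0.7431) / 4 = 0.669

0.669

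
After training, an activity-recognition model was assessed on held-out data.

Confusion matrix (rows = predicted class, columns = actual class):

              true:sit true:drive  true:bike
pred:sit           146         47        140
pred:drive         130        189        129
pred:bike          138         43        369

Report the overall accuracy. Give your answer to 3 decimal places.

0.529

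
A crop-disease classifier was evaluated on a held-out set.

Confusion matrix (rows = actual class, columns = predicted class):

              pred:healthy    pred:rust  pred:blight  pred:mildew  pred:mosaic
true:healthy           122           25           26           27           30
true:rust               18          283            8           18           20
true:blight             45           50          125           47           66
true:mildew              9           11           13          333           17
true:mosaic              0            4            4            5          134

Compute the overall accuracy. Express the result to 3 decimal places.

Accuracy = trace / total = (122+283+125+333+134=997) / 1440 = 997/1440 = 0.692

0.692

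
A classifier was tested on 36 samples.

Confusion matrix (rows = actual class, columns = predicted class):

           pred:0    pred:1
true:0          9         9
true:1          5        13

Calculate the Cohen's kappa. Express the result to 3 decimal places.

0.222

Observed agreement pₒ = trace/N = 22/36 = 0.6111
Expected agreement pₑ = Σ (rowᵢ·colᵢ)/N² = (18·14 + 18·22)/36² = 0.5000
κ = (pₒ − pₑ)/(1 − pₑ) = (0.6111 − 0.5000)/(1 − 0.5000) = 0.222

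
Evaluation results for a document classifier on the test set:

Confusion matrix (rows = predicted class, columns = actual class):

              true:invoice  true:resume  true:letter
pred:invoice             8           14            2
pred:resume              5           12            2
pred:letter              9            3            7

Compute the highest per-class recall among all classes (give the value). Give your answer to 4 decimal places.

Per-class recall (TP/(TP+FN)):
  invoice: TP=8, FN=5+9=14 → 8/22 = 0.36364
  resume: TP=12, FN=14+3=17 → 12/29 = 0.41379
  letter: TP=7, FN=2+2=4 → 7/11 = 0.63636
Highest is class 'letter' with recall = 0.6364.

0.6364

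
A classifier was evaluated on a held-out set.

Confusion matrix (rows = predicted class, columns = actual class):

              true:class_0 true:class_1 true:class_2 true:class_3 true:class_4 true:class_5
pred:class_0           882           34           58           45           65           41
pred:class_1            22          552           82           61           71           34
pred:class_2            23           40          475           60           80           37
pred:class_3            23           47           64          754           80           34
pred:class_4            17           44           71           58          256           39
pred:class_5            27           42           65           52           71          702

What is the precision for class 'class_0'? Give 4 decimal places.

precision = TP/(TP+FP).
class_0: TP=882, FP=34+58+45+65+41=243 → 882/1125 = 0.78400

0.7840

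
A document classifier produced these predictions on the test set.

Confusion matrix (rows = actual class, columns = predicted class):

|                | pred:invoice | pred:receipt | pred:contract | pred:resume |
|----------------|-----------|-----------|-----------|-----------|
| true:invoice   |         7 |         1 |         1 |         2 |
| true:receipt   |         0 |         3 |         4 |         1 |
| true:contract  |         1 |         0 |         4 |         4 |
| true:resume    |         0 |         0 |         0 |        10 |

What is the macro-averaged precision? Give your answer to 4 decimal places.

Per-class precision (TP/(TP+FP)):
  invoice: TP=7, FP=0+1+0=1 → 7/8 = 0.87500
  receipt: TP=3, FP=1+0+0=1 → 3/4 = 0.75000
  contract: TP=4, FP=1+4+0=5 → 4/9 = 0.44444
  resume: TP=10, FP=2+1+4=7 → 10/17 = 0.58824
Macro-precision = mean = (0.87500 + 0.75000 + 0.44444 + 0.58824) / 4 = 0.6644

0.6644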